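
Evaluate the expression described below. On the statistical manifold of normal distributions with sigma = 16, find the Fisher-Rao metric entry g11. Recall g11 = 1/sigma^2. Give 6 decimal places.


For the 2-parameter normal family, the Fisher metric has:
  g11 = 1/sigma^2, g22 = 2/sigma^2.
sigma = 16, sigma^2 = 256.
g11 = 0.003906

0.003906


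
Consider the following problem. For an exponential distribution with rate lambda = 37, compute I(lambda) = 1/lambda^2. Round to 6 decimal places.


Fisher information for exponential: I(lambda) = 1/lambda^2.
lambda = 37, lambda^2 = 1369.
I = 1/1369 = 0.000730

0.000730


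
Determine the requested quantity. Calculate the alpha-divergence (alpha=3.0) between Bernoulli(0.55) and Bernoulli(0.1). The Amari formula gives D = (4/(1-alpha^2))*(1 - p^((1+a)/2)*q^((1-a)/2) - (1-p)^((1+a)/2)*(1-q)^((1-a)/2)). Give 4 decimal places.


Amari alpha-divergence:
D = (4/(1-alpha^2))*(1 - p^((1+a)/2)*q^((1-a)/2) - (1-p)^((1+a)/2)*(1-q)^((1-a)/2)).
alpha = 3.0, p = 0.55, q = 0.1.
e1 = (1+alpha)/2 = 2.0, e2 = (1-alpha)/2 = -1.0.
t1 = p^e1 * q^e2 = 0.55^2.0 * 0.1^-1.0 = 3.025.
t2 = (1-p)^e1 * (1-q)^e2 = 0.45^2.0 * 0.9^-1.0 = 0.225.
4/(1-alpha^2) = -0.5.
D = -0.5*(1 - 3.025 - 0.225) = 1.1250

1.1250


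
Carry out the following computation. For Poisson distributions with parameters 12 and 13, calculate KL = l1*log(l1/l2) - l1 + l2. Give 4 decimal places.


KL divergence for Poisson:
KL = l1*log(l1/l2) - l1 + l2.
l1 = 12, l2 = 13.
log(12/13) = -0.080043.
l1*log(l1/l2) = 12 * -0.080043 = -0.960512.
KL = -0.960512 - 12 + 13 = 0.0395

0.0395


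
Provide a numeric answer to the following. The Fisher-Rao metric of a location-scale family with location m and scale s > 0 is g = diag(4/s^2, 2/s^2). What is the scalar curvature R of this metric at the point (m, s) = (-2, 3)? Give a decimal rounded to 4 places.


The metric has the form g = (A dm^2 + B ds^2)/s^2 with A = 4, B = 2.
Substitute u = sqrt(A/B)*m: g = B*(du^2 + ds^2)/s^2, i.e. B times the
Poincare upper half-plane metric, which has constant Gaussian curvature -1.
Scaling a 2D metric by a constant c divides the Gaussian curvature by c,
so K = -1/B = -1/(2) = -0.5000 everywhere (the point (m, s) = (-2, 3) is irrelevant:
the curvature is constant).
Scalar curvature in dimension 2: R = 2K = -2/(2) = -1.0000.

-1.0000


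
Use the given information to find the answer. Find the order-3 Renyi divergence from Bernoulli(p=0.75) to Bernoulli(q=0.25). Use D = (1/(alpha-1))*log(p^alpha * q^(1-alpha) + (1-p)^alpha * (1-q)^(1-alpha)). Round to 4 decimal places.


Renyi divergence of order alpha between Bernoulli distributions:
D = (1/(alpha-1))*log(p^alpha * q^(1-alpha) + (1-p)^alpha * (1-q)^(1-alpha)).
alpha = 3, p = 0.75, q = 0.25.
p^alpha * q^(1-alpha) = 0.75^3 * 0.25^-2 = 6.75.
(1-p)^alpha * (1-q)^(1-alpha) = 0.25^3 * 0.75^-2 = 0.027778.
sum = 6.75 + 0.027778 = 6.777778.
D = (1/2)*log(6.777778) = 0.9568

0.9568


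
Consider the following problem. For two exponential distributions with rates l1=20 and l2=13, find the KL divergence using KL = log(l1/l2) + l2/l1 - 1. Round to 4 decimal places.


KL divergence for exponential family:
KL = log(l1/l2) + l2/l1 - 1.
log(20/13) = 0.430783.
13/20 = 0.65.
KL = 0.430783 + 0.65 - 1 = 0.0808

0.0808


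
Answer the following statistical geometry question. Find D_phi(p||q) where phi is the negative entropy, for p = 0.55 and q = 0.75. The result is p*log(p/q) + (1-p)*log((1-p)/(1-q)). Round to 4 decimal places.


Bregman divergence with negative entropy generator:
D = p*log(p/q) + (1-p)*log((1-p)/(1-q)).
p = 0.55, q = 0.75.
p*log(p/q) = 0.55*log(0.55/0.75) = -0.170585.
(1-p)*log((1-p)/(1-q)) = 0.45*log(0.45/0.25) = 0.264504.
D = -0.170585 + 0.264504 = 0.0939

0.0939


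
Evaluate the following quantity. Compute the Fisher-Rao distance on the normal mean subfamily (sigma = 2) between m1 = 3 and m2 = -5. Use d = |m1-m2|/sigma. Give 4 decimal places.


On the fixed-variance normal subfamily, geodesic distance = |m1-m2|/sigma.
|3 - -5| = 8.
sigma = 2.
d = 8/2 = 4.0000

4.0000


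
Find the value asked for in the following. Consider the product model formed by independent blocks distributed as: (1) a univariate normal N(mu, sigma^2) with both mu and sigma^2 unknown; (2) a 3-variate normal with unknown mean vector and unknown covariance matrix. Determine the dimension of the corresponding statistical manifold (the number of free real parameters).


The dimension of a statistical manifold equals the number of free
(independent) real parameters of the model. For a product of independent
blocks the parameter counts add.
- normal (mu, sigma^2): 2.
- 3-variate normal: 3 (mean) + 3*4/2 = 6 (symmetric covariance) = 9.
Total = 2 + 9 = 11.
Dimension = 11

11


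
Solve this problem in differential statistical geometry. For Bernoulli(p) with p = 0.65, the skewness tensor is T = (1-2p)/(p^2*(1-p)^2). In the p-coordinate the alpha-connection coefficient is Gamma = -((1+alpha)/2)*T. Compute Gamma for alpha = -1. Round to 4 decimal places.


Skewness (Amari-Chentsov) tensor: T = (1-2p)/(p^2*(1-p)^2).
p = 0.65, 1-2p = -0.3, p^2 = 0.4225, (1-p)^2 = 0.1225.
T = -0.3/(0.4225 * 0.1225) = -5.796401.
In the p-coordinate, Gamma^(alpha) = Gamma^(0) - (alpha/2)*T with Gamma^(0) = (1/2)*g'(p) = -T/2,
so Gamma^(alpha) = -((1+alpha)/2)*T.
alpha = -1, -(1+alpha)/2 = 0.0.
Gamma = 0.0 * -5.796401 = 0.0000

0.0000


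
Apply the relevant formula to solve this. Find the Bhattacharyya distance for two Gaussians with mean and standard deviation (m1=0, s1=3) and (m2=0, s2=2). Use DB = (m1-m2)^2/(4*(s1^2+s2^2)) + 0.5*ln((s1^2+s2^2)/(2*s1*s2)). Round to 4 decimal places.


Bhattacharyya distance between two Gaussians:
DB = (m1-m2)^2/(4*(s1^2+s2^2)) + (1/2)*ln((s1^2+s2^2)/(2*s1*s2)).
(m1-m2)^2 = (0)^2 = 0.
s1^2+s2^2 = 9 + 4 = 13.
term1 = 0/52 = 0.0.
term2 = 0.5*ln(13/12.0) = 0.040021.
DB = 0.0 + 0.040021 = 0.0400

0.0400


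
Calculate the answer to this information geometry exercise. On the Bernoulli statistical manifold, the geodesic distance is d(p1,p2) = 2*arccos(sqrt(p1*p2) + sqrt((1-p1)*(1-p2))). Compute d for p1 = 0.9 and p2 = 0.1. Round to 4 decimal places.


Geodesic distance on Bernoulli manifold:
d(p1,p2) = 2*arccos(sqrt(p1*p2) + sqrt((1-p1)*(1-p2))).
sqrt(p1*p2) = sqrt(0.9*0.1) = 0.3.
sqrt((1-p1)*(1-p2)) = sqrt(0.1*0.9) = 0.3.
arg = 0.3 + 0.3 = 0.6.
d = 2*arccos(0.6) = 1.8546

1.8546


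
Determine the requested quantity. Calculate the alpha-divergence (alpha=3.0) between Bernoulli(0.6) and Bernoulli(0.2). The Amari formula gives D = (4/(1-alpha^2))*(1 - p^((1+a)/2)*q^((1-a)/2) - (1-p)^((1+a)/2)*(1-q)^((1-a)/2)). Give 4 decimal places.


Amari alpha-divergence:
D = (4/(1-alpha^2))*(1 - p^((1+a)/2)*q^((1-a)/2) - (1-p)^((1+a)/2)*(1-q)^((1-a)/2)).
alpha = 3.0, p = 0.6, q = 0.2.
e1 = (1+alpha)/2 = 2.0, e2 = (1-alpha)/2 = -1.0.
t1 = p^e1 * q^e2 = 0.6^2.0 * 0.2^-1.0 = 1.8.
t2 = (1-p)^e1 * (1-q)^e2 = 0.4^2.0 * 0.8^-1.0 = 0.2.
4/(1-alpha^2) = -0.5.
D = -0.5*(1 - 1.8 - 0.2) = 0.5000

0.5000


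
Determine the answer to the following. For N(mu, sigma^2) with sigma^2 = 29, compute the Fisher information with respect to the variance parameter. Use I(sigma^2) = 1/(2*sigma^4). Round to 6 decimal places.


Fisher information for variance: I(sigma^2) = 1/(2*sigma^4).
sigma^2 = 29, so sigma^4 = 841.
I = 1/(2*841) = 1/1682 = 0.000595

0.000595


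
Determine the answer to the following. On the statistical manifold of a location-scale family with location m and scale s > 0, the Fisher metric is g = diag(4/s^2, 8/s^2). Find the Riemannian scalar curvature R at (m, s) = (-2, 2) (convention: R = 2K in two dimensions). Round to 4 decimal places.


The metric has the form g = (A dm^2 + B ds^2)/s^2 with A = 4, B = 8.
Substitute u = sqrt(A/B)*m: g = B*(du^2 + ds^2)/s^2, i.e. B times the
Poincare upper half-plane metric, which has constant Gaussian curvature -1.
Scaling a 2D metric by a constant c divides the Gaussian curvature by c,
so K = -1/B = -1/(8) = -0.1250 everywhere (the point (m, s) = (-2, 2) is irrelevant:
the curvature is constant).
Scalar curvature in dimension 2: R = 2K = -2/(8) = -0.2500.

-0.2500


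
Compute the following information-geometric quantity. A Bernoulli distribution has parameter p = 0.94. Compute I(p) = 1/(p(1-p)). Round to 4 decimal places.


For Bernoulli(p), Fisher information is I(p) = 1/(p*(1-p)).
p = 0.94, 1-p = 0.06.
p*(1-p) = 0.0564.
I(p) = 1/0.0564 = 17.7305

17.7305


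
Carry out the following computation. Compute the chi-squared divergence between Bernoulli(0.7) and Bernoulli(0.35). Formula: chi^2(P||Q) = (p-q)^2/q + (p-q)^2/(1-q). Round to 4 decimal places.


Chi-squared divergence between Bernoulli distributions:
chi^2 = (p-q)^2/q + (p-q)^2/(1-q).
p = 0.7, q = 0.35, p-q = 0.35.
(p-q)^2 = 0.1225.
term1 = 0.1225/0.35 = 0.35.
term2 = 0.1225/0.65 = 0.188462.
chi^2 = 0.35 + 0.188462 = 0.5385

0.5385


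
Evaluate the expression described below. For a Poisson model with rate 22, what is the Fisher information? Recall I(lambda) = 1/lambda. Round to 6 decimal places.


Fisher information for Poisson: I(lambda) = 1/lambda.
lambda = 22.
I(lambda) = 1/22 = 0.045455

0.045455


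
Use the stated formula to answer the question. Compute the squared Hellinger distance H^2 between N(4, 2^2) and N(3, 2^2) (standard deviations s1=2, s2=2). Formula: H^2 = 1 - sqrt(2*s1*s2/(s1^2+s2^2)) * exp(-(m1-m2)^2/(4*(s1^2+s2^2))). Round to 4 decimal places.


Squared Hellinger distance for Gaussians:
H^2 = 1 - sqrt(2*s1*s2/(s1^2+s2^2)) * exp(-(m1-m2)^2/(4*(s1^2+s2^2))).
s1^2 = 4, s2^2 = 4, s1^2+s2^2 = 8.
sqrt(2*2*2/(8)) = 1.0.
(m1-m2)^2 = (1)^2 = 1.
exp(-1/(4*8)) = exp(-0.03125) = 0.969233.
H^2 = 1 - 1.0*0.969233 = 0.0308

0.0308


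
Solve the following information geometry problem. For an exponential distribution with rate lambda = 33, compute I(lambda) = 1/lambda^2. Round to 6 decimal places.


Fisher information for exponential: I(lambda) = 1/lambda^2.
lambda = 33, lambda^2 = 1089.
I = 1/1089 = 0.000918

0.000918


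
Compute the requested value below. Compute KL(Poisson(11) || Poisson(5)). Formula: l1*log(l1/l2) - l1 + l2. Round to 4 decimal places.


KL divergence for Poisson:
KL = l1*log(l1/l2) - l1 + l2.
l1 = 11, l2 = 5.
log(11/5) = 0.788457.
l1*log(l1/l2) = 11 * 0.788457 = 8.673031.
KL = 8.673031 - 11 + 5 = 2.6730

2.6730


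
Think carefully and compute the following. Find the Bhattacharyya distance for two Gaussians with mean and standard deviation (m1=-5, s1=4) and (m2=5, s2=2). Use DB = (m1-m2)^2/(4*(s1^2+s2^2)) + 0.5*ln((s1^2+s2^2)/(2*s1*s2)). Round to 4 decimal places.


Bhattacharyya distance between two Gaussians:
DB = (m1-m2)^2/(4*(s1^2+s2^2)) + (1/2)*ln((s1^2+s2^2)/(2*s1*s2)).
(m1-m2)^2 = (-10)^2 = 100.
s1^2+s2^2 = 16 + 4 = 20.
term1 = 100/80 = 1.25.
term2 = 0.5*ln(20/16.0) = 0.111572.
DB = 1.25 + 0.111572 = 1.3616

1.3616


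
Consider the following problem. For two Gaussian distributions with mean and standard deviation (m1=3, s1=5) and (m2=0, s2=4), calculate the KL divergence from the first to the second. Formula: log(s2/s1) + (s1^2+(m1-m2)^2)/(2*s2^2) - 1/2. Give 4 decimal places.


KL divergence between normal distributions:
KL = log(s2/s1) + (s1^2 + (m1-m2)^2)/(2*s2^2) - 1/2.
log(4/5) = -0.223144.
(5^2 + (3-0)^2)/(2*4^2) = (25 + 9)/32 = 1.0625.
KL = -0.223144 + 1.0625 - 0.5 = 0.3394

0.3394


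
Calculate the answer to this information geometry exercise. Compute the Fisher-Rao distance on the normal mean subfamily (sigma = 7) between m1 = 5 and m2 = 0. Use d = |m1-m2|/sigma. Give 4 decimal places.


On the fixed-variance normal subfamily, geodesic distance = |m1-m2|/sigma.
|5 - 0| = 5.
sigma = 7.
d = 5/7 = 0.7143

0.7143


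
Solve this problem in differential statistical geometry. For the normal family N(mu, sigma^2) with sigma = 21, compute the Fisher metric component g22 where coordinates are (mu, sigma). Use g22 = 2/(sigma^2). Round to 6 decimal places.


For the 2-parameter normal family, the Fisher metric has:
  g11 = 1/sigma^2, g22 = 2/sigma^2.
sigma = 21, sigma^2 = 441.
g22 = 0.004535

0.004535


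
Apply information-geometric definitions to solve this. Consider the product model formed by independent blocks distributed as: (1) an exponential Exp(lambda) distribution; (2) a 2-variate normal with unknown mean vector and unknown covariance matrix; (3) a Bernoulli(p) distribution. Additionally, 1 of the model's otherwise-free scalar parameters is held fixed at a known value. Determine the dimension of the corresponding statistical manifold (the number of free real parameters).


The dimension of a statistical manifold equals the number of free
(independent) real parameters of the model. For a product of independent
blocks the parameter counts add.
- exponential (lambda): 1.
- 2-variate normal: 2 (mean) + 2*3/2 = 3 (symmetric covariance) = 5.
- Bernoulli (p): 1.
Total = 1 + 5 + 1 = 7.
1 parameter(s) fixed at known values: 7 - 1 = 6.
Dimension = 6

6


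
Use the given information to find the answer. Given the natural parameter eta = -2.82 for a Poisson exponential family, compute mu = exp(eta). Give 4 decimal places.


Expectation parameter for Poisson exponential family:
mu = exp(eta).
eta = -2.82.
mu = exp(-2.82) = 0.0596

0.0596


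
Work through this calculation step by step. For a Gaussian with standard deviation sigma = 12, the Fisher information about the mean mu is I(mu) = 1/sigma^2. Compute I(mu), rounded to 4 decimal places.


The Fisher information for the mean of a normal distribution is I(mu) = 1/sigma^2.
sigma = 12, so sigma^2 = 144.
I(mu) = 1/144 = 0.0069

0.0069


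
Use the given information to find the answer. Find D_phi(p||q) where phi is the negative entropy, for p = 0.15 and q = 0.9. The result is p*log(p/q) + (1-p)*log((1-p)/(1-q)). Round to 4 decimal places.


Bregman divergence with negative entropy generator:
D = p*log(p/q) + (1-p)*log((1-p)/(1-q)).
p = 0.15, q = 0.9.
p*log(p/q) = 0.15*log(0.15/0.9) = -0.268764.
(1-p)*log((1-p)/(1-q)) = 0.85*log(0.85/0.1) = 1.819056.
D = -0.268764 + 1.819056 = 1.5503

1.5503


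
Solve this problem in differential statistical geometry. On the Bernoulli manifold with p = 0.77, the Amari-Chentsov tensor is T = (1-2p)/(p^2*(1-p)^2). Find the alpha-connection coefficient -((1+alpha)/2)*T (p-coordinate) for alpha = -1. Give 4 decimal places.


Skewness (Amari-Chentsov) tensor: T = (1-2p)/(p^2*(1-p)^2).
p = 0.77, 1-2p = -0.54, p^2 = 0.5929, (1-p)^2 = 0.0529.
T = -0.54/(0.5929 * 0.0529) = -17.216967.
In the p-coordinate, Gamma^(alpha) = Gamma^(0) - (alpha/2)*T with Gamma^(0) = (1/2)*g'(p) = -T/2,
so Gamma^(alpha) = -((1+alpha)/2)*T.
alpha = -1, -(1+alpha)/2 = 0.0.
Gamma = 0.0 * -17.216967 = 0.0000

0.0000


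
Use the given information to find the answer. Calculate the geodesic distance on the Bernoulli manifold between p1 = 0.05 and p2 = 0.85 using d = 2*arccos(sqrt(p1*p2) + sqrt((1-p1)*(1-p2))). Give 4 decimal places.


Geodesic distance on Bernoulli manifold:
d(p1,p2) = 2*arccos(sqrt(p1*p2) + sqrt((1-p1)*(1-p2))).
sqrt(p1*p2) = sqrt(0.05*0.85) = 0.206155.
sqrt((1-p1)*(1-p2)) = sqrt(0.95*0.15) = 0.377492.
arg = 0.206155 + 0.377492 = 0.583647.
d = 2*arccos(0.583647) = 1.8952

1.8952


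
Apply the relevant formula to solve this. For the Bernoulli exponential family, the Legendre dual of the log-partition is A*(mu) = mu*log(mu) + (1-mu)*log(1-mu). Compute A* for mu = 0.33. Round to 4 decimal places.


Legendre transform for Bernoulli:
A*(mu) = mu*log(mu) + (1-mu)*log(1-mu).
mu = 0.33, 1-mu = 0.67.
mu*log(mu) = 0.33*log(0.33) = -0.365859.
(1-mu)*log(1-mu) = 0.67*log(0.67) = -0.26832.
A* = -0.365859 + -0.26832 = -0.6342

-0.6342


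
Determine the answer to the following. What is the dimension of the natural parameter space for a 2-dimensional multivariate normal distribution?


Exponential family dimension calculation:
For 2-dim MVN: mean has 2 params, covariance has 2*3/2 = 3 unique entries.
Total dim = 2 + 3 = 5.

5


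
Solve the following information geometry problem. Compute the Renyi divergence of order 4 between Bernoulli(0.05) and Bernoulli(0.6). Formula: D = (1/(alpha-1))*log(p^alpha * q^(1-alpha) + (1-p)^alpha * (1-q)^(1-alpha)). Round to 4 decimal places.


Renyi divergence of order alpha between Bernoulli distributions:
D = (1/(alpha-1))*log(p^alpha * q^(1-alpha) + (1-p)^alpha * (1-q)^(1-alpha)).
alpha = 4, p = 0.05, q = 0.6.
p^alpha * q^(1-alpha) = 0.05^4 * 0.6^-3 = 2.9e-05.
(1-p)^alpha * (1-q)^(1-alpha) = 0.95^4 * 0.4^-3 = 12.72666.
sum = 2.9e-05 + 12.72666 = 12.726689.
D = (1/3)*log(12.726689) = 0.8479

0.8479


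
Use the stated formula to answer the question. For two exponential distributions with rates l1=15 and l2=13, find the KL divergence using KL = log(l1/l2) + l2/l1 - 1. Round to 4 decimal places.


KL divergence for exponential family:
KL = log(l1/l2) + l2/l1 - 1.
log(15/13) = 0.143101.
13/15 = 0.866667.
KL = 0.143101 + 0.866667 - 1 = 0.0098

0.0098


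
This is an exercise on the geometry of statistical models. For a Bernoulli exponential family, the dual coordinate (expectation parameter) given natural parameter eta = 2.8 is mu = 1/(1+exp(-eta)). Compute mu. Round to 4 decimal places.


Dual coordinate (expectation parameter) for Bernoulli:
mu = 1/(1+exp(-eta)).
eta = 2.8.
exp(-eta) = exp(-2.8) = 0.06081.
mu = 1/(1+0.06081) = 0.9427

0.9427


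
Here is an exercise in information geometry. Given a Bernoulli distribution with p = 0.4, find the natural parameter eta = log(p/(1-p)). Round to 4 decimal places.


Natural parameter for Bernoulli: eta = log(p/(1-p)).
p = 0.4, 1-p = 0.6.
p/(1-p) = 0.666667.
eta = log(0.666667) = -0.4055

-0.4055


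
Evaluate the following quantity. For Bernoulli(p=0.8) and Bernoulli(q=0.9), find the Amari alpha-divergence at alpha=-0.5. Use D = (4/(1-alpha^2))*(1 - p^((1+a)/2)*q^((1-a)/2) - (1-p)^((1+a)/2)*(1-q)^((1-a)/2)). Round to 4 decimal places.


Amari alpha-divergence:
D = (4/(1-alpha^2))*(1 - p^((1+a)/2)*q^((1-a)/2) - (1-p)^((1+a)/2)*(1-q)^((1-a)/2)).
alpha = -0.5, p = 0.8, q = 0.9.
e1 = (1+alpha)/2 = 0.25, e2 = (1-alpha)/2 = 0.75.
t1 = p^e1 * q^e2 = 0.8^0.25 * 0.9^0.75 = 0.873885.
t2 = (1-p)^e1 * (1-q)^e2 = 0.2^0.25 * 0.1^0.75 = 0.118921.
4/(1-alpha^2) = 5.333333.
D = 5.333333*(1 - 0.873885 - 0.118921) = 0.0384

0.0384


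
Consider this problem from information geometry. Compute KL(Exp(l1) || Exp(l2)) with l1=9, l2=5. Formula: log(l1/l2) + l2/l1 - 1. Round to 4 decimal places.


KL divergence for exponential family:
KL = log(l1/l2) + l2/l1 - 1.
log(9/5) = 0.587787.
5/9 = 0.555556.
KL = 0.587787 + 0.555556 - 1 = 0.1433

0.1433


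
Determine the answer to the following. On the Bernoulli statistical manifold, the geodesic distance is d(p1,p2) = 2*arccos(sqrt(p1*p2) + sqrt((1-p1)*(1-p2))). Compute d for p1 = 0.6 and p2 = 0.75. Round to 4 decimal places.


Geodesic distance on Bernoulli manifold:
d(p1,p2) = 2*arccos(sqrt(p1*p2) + sqrt((1-p1)*(1-p2))).
sqrt(p1*p2) = sqrt(0.6*0.75) = 0.67082.
sqrt((1-p1)*(1-p2)) = sqrt(0.4*0.25) = 0.316228.
arg = 0.67082 + 0.316228 = 0.987048.
d = 2*arccos(0.987048) = 0.3222

0.3222


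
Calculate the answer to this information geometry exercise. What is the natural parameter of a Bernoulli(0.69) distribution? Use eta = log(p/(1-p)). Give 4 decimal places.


Natural parameter for Bernoulli: eta = log(p/(1-p)).
p = 0.69, 1-p = 0.31.
p/(1-p) = 2.225806.
eta = log(2.225806) = 0.8001

0.8001


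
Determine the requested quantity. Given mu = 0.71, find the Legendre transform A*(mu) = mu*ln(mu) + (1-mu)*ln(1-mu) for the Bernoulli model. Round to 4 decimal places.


Legendre transform for Bernoulli:
A*(mu) = mu*log(mu) + (1-mu)*log(1-mu).
mu = 0.71, 1-mu = 0.29.
mu*log(mu) = 0.71*log(0.71) = -0.243168.
(1-mu)*log(1-mu) = 0.29*log(0.29) = -0.358984.
A* = -0.243168 + -0.358984 = -0.6022

-0.6022


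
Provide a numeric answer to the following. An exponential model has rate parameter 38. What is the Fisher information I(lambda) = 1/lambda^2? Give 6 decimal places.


Fisher information for exponential: I(lambda) = 1/lambda^2.
lambda = 38, lambda^2 = 1444.
I = 1/1444 = 0.000693

0.000693


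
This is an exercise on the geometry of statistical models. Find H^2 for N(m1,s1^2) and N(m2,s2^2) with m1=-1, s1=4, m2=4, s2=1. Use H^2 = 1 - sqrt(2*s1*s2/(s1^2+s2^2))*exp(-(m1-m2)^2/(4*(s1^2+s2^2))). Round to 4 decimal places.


Squared Hellinger distance for Gaussians:
H^2 = 1 - sqrt(2*s1*s2/(s1^2+s2^2)) * exp(-(m1-m2)^2/(4*(s1^2+s2^2))).
s1^2 = 16, s2^2 = 1, s1^2+s2^2 = 17.
sqrt(2*4*1/(17)) = 0.685994.
(m1-m2)^2 = (-5)^2 = 25.
exp(-25/(4*17)) = exp(-0.367647) = 0.692362.
H^2 = 1 - 0.685994*0.692362 = 0.5250

0.5250


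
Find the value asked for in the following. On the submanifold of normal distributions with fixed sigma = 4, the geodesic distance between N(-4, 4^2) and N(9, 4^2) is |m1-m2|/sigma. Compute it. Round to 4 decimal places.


On the fixed-variance normal subfamily, geodesic distance = |m1-m2|/sigma.
|-4 - 9| = 13.
sigma = 4.
d = 13/4 = 3.2500

3.2500


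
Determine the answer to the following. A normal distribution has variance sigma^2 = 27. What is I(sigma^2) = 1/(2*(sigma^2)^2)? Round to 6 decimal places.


Fisher information for variance: I(sigma^2) = 1/(2*sigma^4).
sigma^2 = 27, so sigma^4 = 729.
I = 1/(2*729) = 1/1458 = 0.000686

0.000686


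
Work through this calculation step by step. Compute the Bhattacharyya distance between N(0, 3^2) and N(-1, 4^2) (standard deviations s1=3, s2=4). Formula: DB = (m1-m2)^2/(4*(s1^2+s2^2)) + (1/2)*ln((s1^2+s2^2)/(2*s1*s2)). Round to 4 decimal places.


Bhattacharyya distance between two Gaussians:
DB = (m1-m2)^2/(4*(s1^2+s2^2)) + (1/2)*ln((s1^2+s2^2)/(2*s1*s2)).
(m1-m2)^2 = (1)^2 = 1.
s1^2+s2^2 = 9 + 16 = 25.
term1 = 1/100 = 0.01.
term2 = 0.5*ln(25/24.0) = 0.020411.
DB = 0.01 + 0.020411 = 0.0304

0.0304


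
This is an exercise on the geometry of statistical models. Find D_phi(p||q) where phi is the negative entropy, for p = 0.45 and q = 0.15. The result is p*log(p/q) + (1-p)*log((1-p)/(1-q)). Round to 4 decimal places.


Bregman divergence with negative entropy generator:
D = p*log(p/q) + (1-p)*log((1-p)/(1-q)).
p = 0.45, q = 0.15.
p*log(p/q) = 0.45*log(0.45/0.15) = 0.494376.
(1-p)*log((1-p)/(1-q)) = 0.55*log(0.55/0.85) = -0.239425.
D = 0.494376 + -0.239425 = 0.2550

0.2550


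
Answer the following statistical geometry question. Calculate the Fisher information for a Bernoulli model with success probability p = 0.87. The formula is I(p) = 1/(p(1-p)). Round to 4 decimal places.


For Bernoulli(p), Fisher information is I(p) = 1/(p*(1-p)).
p = 0.87, 1-p = 0.13.
p*(1-p) = 0.1131.
I(p) = 1/0.1131 = 8.8417

8.8417


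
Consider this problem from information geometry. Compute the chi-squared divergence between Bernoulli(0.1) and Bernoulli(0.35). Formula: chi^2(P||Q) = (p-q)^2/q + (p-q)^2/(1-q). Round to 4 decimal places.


Chi-squared divergence between Bernoulli distributions:
chi^2 = (p-q)^2/q + (p-q)^2/(1-q).
p = 0.1, q = 0.35, p-q = -0.25.
(p-q)^2 = 0.0625.
term1 = 0.0625/0.35 = 0.178571.
term2 = 0.0625/0.65 = 0.096154.
chi^2 = 0.178571 + 0.096154 = 0.2747

0.2747


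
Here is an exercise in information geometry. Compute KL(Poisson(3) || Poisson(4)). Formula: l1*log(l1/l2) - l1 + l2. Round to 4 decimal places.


KL divergence for Poisson:
KL = l1*log(l1/l2) - l1 + l2.
l1 = 3, l2 = 4.
log(3/4) = -0.287682.
l1*log(l1/l2) = 3 * -0.287682 = -0.863046.
KL = -0.863046 - 3 + 4 = 0.1370

0.1370


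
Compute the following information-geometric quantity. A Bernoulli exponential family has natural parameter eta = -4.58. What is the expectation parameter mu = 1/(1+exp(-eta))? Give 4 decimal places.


Dual coordinate (expectation parameter) for Bernoulli:
mu = 1/(1+exp(-eta)).
eta = -4.58.
exp(-eta) = exp(4.58) = 97.514394.
mu = 1/(1+97.514394) = 0.0102

0.0102


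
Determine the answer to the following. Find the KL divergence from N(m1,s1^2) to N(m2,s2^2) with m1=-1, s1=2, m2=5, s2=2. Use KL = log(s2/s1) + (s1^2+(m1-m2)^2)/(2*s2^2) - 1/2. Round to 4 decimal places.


KL divergence between normal distributions:
KL = log(s2/s1) + (s1^2 + (m1-m2)^2)/(2*s2^2) - 1/2.
log(2/2) = 0.0.
(2^2 + (-1-5)^2)/(2*2^2) = (4 + 36)/8 = 5.0.
KL = 0.0 + 5.0 - 0.5 = 4.5000

4.5000


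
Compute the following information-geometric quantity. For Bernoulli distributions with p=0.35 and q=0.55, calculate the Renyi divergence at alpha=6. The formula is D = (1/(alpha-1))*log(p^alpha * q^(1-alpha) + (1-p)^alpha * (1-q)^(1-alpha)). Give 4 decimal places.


Renyi divergence of order alpha between Bernoulli distributions:
D = (1/(alpha-1))*log(p^alpha * q^(1-alpha) + (1-p)^alpha * (1-q)^(1-alpha)).
alpha = 6, p = 0.35, q = 0.55.
p^alpha * q^(1-alpha) = 0.35^6 * 0.55^-5 = 0.036525.
(1-p)^alpha * (1-q)^(1-alpha) = 0.65^6 * 0.45^-5 = 4.087122.
sum = 0.036525 + 4.087122 = 4.123647.
D = (1/5)*log(4.123647) = 0.2833

0.2833


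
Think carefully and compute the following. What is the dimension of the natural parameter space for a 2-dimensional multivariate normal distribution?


Exponential family dimension calculation:
For 2-dim MVN: mean has 2 params, covariance has 2*3/2 = 3 unique entries.
Total dim = 2 + 3 = 5.

5


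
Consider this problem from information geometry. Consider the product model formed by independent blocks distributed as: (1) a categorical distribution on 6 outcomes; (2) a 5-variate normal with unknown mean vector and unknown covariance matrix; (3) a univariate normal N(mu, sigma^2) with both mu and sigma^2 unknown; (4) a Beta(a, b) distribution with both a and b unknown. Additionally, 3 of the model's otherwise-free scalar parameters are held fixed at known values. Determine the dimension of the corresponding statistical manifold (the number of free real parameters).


The dimension of a statistical manifold equals the number of free
(independent) real parameters of the model. For a product of independent
blocks the parameter counts add.
- categorical on 6 outcomes (probabilities sum to 1): 6-1 = 5.
- 5-variate normal: 5 (mean) + 5*6/2 = 15 (symmetric covariance) = 20.
- normal (mu, sigma^2): 2.
- Beta (a, b): 2.
Total = 5 + 20 + 2 + 2 = 29.
3 parameter(s) fixed at known values: 29 - 3 = 26.
Dimension = 26

26


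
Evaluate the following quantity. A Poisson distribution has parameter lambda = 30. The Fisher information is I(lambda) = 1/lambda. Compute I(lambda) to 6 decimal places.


Fisher information for Poisson: I(lambda) = 1/lambda.
lambda = 30.
I(lambda) = 1/30 = 0.033333

0.033333


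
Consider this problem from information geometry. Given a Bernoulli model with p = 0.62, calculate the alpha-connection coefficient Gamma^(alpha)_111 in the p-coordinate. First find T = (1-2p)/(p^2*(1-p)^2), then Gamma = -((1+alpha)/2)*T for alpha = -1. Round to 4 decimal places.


Skewness (Amari-Chentsov) tensor: T = (1-2p)/(p^2*(1-p)^2).
p = 0.62, 1-2p = -0.24, p^2 = 0.3844, (1-p)^2 = 0.1444.
T = -0.24/(0.3844 * 0.1444) = -4.323751.
In the p-coordinate, Gamma^(alpha) = Gamma^(0) - (alpha/2)*T with Gamma^(0) = (1/2)*g'(p) = -T/2,
so Gamma^(alpha) = -((1+alpha)/2)*T.
alpha = -1, -(1+alpha)/2 = 0.0.
Gamma = 0.0 * -4.323751 = 0.0000

0.0000


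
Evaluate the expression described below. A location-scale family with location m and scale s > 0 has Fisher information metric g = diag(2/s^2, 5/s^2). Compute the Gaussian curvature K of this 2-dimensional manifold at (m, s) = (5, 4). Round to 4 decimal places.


The metric has the form g = (A dm^2 + B ds^2)/s^2 with A = 2, B = 5.
Substitute u = sqrt(A/B)*m: g = B*(du^2 + ds^2)/s^2, i.e. B times the
Poincare upper half-plane metric, which has constant Gaussian curvature -1.
Scaling a 2D metric by a constant c divides the Gaussian curvature by c,
so K = -1/B = -1/(5) = -0.2000 everywhere (the point (m, s) = (5, 4) is irrelevant:
the curvature is constant).
The requested Gaussian curvature is K = -0.2000.

-0.2000


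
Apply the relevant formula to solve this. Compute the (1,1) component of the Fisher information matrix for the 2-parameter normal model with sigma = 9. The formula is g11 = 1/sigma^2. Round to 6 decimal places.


For the 2-parameter normal family, the Fisher metric has:
  g11 = 1/sigma^2, g22 = 2/sigma^2.
sigma = 9, sigma^2 = 81.
g11 = 0.012346

0.012346


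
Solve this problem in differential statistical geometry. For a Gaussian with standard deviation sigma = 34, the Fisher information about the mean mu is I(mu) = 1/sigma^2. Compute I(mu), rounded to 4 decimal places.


The Fisher information for the mean of a normal distribution is I(mu) = 1/sigma^2.
sigma = 34, so sigma^2 = 1156.
I(mu) = 1/1156 = 0.0009

0.0009


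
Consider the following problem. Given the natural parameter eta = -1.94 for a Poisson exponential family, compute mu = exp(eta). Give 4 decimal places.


Expectation parameter for Poisson exponential family:
mu = exp(eta).
eta = -1.94.
mu = exp(-1.94) = 0.1437

0.1437


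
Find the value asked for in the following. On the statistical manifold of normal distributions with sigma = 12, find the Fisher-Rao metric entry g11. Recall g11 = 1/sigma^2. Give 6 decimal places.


For the 2-parameter normal family, the Fisher metric has:
  g11 = 1/sigma^2, g22 = 2/sigma^2.
sigma = 12, sigma^2 = 144.
g11 = 0.006944

0.006944


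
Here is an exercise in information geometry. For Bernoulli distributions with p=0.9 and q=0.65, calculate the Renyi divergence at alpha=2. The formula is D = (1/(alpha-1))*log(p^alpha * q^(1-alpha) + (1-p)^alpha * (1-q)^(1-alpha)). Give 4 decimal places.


Renyi divergence of order alpha between Bernoulli distributions:
D = (1/(alpha-1))*log(p^alpha * q^(1-alpha) + (1-p)^alpha * (1-q)^(1-alpha)).
alpha = 2, p = 0.9, q = 0.65.
p^alpha * q^(1-alpha) = 0.9^2 * 0.65^-1 = 1.246154.
(1-p)^alpha * (1-q)^(1-alpha) = 0.1^2 * 0.35^-1 = 0.028571.
sum = 1.246154 + 0.028571 = 1.274725.
D = (1/1)*log(1.274725) = 0.2427

0.2427


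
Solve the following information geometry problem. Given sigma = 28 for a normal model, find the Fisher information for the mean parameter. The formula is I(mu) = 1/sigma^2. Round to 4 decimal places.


The Fisher information for the mean of a normal distribution is I(mu) = 1/sigma^2.
sigma = 28, so sigma^2 = 784.
I(mu) = 1/784 = 0.0013

0.0013


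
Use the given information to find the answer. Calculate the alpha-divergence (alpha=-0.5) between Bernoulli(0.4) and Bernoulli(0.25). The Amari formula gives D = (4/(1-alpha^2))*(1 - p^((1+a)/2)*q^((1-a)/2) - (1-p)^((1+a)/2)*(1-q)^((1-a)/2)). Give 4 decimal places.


Amari alpha-divergence:
D = (4/(1-alpha^2))*(1 - p^((1+a)/2)*q^((1-a)/2) - (1-p)^((1+a)/2)*(1-q)^((1-a)/2)).
alpha = -0.5, p = 0.4, q = 0.25.
e1 = (1+alpha)/2 = 0.25, e2 = (1-alpha)/2 = 0.75.
t1 = p^e1 * q^e2 = 0.4^0.25 * 0.25^0.75 = 0.281171.
t2 = (1-p)^e1 * (1-q)^e2 = 0.6^0.25 * 0.75^0.75 = 0.709306.
4/(1-alpha^2) = 5.333333.
D = 5.333333*(1 - 0.281171 - 0.709306) = 0.0508

0.0508


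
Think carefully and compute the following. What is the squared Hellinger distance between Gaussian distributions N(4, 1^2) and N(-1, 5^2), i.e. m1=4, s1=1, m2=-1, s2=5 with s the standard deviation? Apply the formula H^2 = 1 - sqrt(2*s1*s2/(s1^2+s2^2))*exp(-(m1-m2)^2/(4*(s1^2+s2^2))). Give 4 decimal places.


Squared Hellinger distance for Gaussians:
H^2 = 1 - sqrt(2*s1*s2/(s1^2+s2^2)) * exp(-(m1-m2)^2/(4*(s1^2+s2^2))).
s1^2 = 1, s2^2 = 25, s1^2+s2^2 = 26.
sqrt(2*1*5/(26)) = 0.620174.
(m1-m2)^2 = (5)^2 = 25.
exp(-25/(4*26)) = exp(-0.240385) = 0.786325.
H^2 = 1 - 0.620174*0.786325 = 0.5123

0.5123


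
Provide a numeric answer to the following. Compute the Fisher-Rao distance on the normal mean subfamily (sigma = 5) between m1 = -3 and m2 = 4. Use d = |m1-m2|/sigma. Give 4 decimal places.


On the fixed-variance normal subfamily, geodesic distance = |m1-m2|/sigma.
|-3 - 4| = 7.
sigma = 5.
d = 7/5 = 1.4000

1.4000


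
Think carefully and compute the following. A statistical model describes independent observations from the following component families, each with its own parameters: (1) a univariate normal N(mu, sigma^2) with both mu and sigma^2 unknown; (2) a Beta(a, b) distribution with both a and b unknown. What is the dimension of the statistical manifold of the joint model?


The dimension of a statistical manifold equals the number of free
(independent) real parameters of the model. For a product of independent
blocks the parameter counts add.
- normal (mu, sigma^2): 2.
- Beta (a, b): 2.
Total = 2 + 2 = 4.
Dimension = 4

4


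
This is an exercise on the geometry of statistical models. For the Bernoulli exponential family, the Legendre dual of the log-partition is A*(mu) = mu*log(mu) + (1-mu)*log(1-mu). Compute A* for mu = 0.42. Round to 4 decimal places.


Legendre transform for Bernoulli:
A*(mu) = mu*log(mu) + (1-mu)*log(1-mu).
mu = 0.42, 1-mu = 0.58.
mu*log(mu) = 0.42*log(0.42) = -0.36435.
(1-mu)*log(1-mu) = 0.58*log(0.58) = -0.315942.
A* = -0.36435 + -0.315942 = -0.6803

-0.6803


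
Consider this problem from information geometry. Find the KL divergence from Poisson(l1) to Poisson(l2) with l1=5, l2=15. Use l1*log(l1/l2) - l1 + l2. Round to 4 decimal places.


KL divergence for Poisson:
KL = l1*log(l1/l2) - l1 + l2.
l1 = 5, l2 = 15.
log(5/15) = -1.098612.
l1*log(l1/l2) = 5 * -1.098612 = -5.493061.
KL = -5.493061 - 5 + 15 = 4.5069

4.5069


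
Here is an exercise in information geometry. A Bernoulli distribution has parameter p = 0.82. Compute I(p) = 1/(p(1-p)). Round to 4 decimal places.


For Bernoulli(p), Fisher information is I(p) = 1/(p*(1-p)).
p = 0.82, 1-p = 0.18.
p*(1-p) = 0.1476.
I(p) = 1/0.1476 = 6.7751

6.7751


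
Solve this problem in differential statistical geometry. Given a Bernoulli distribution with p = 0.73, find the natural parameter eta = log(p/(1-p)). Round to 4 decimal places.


Natural parameter for Bernoulli: eta = log(p/(1-p)).
p = 0.73, 1-p = 0.27.
p/(1-p) = 2.703704.
eta = log(2.703704) = 0.9946

0.9946


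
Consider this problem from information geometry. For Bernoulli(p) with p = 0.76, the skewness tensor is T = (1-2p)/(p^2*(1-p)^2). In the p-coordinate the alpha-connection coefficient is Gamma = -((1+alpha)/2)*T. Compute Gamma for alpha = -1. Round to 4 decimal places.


Skewness (Amari-Chentsov) tensor: T = (1-2p)/(p^2*(1-p)^2).
p = 0.76, 1-2p = -0.52, p^2 = 0.5776, (1-p)^2 = 0.0576.
T = -0.52/(0.5776 * 0.0576) = -15.629809.
In the p-coordinate, Gamma^(alpha) = Gamma^(0) - (alpha/2)*T with Gamma^(0) = (1/2)*g'(p) = -T/2,
so Gamma^(alpha) = -((1+alpha)/2)*T.
alpha = -1, -(1+alpha)/2 = 0.0.
Gamma = 0.0 * -15.629809 = 0.0000

0.0000


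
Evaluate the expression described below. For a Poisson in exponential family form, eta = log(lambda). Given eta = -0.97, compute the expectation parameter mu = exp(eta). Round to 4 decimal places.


Expectation parameter for Poisson exponential family:
mu = exp(eta).
eta = -0.97.
mu = exp(-0.97) = 0.3791

0.3791


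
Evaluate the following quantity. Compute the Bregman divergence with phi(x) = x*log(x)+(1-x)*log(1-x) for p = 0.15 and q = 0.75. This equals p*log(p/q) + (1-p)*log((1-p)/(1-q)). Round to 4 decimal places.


Bregman divergence with negative entropy generator:
D = p*log(p/q) + (1-p)*log((1-p)/(1-q)).
p = 0.15, q = 0.75.
p*log(p/q) = 0.15*log(0.15/0.75) = -0.241416.
(1-p)*log((1-p)/(1-q)) = 0.85*log(0.85/0.25) = 1.040209.
D = -0.241416 + 1.040209 = 0.7988

0.7988


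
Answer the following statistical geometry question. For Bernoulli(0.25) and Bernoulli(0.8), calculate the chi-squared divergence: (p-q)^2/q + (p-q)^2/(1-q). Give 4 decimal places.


Chi-squared divergence between Bernoulli distributions:
chi^2 = (p-q)^2/q + (p-q)^2/(1-q).
p = 0.25, q = 0.8, p-q = -0.55.
(p-q)^2 = 0.3025.
term1 = 0.3025/0.8 = 0.378125.
term2 = 0.3025/0.2 = 1.5125.
chi^2 = 0.378125 + 1.5125 = 1.8906

1.8906


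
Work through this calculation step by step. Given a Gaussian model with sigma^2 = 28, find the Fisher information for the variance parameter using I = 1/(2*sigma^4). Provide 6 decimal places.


Fisher information for variance: I(sigma^2) = 1/(2*sigma^4).
sigma^2 = 28, so sigma^4 = 784.
I = 1/(2*784) = 1/1568 = 0.000638

0.000638


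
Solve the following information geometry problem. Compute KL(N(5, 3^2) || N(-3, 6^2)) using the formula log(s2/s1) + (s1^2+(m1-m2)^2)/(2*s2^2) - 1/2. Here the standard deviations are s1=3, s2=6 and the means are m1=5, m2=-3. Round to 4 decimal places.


KL divergence between normal distributions:
KL = log(s2/s1) + (s1^2 + (m1-m2)^2)/(2*s2^2) - 1/2.
log(6/3) = 0.693147.
(3^2 + (5--3)^2)/(2*6^2) = (9 + 64)/72 = 1.013889.
KL = 0.693147 + 1.013889 - 0.5 = 1.2070

1.2070


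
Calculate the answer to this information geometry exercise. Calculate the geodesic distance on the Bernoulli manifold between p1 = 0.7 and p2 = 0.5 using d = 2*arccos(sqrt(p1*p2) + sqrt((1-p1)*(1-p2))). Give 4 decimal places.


Geodesic distance on Bernoulli manifold:
d(p1,p2) = 2*arccos(sqrt(p1*p2) + sqrt((1-p1)*(1-p2))).
sqrt(p1*p2) = sqrt(0.7*0.5) = 0.591608.
sqrt((1-p1)*(1-p2)) = sqrt(0.3*0.5) = 0.387298.
arg = 0.591608 + 0.387298 = 0.978906.
d = 2*arccos(0.978906) = 0.4115

0.4115


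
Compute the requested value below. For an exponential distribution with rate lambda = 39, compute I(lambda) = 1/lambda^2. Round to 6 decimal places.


Fisher information for exponential: I(lambda) = 1/lambda^2.
lambda = 39, lambda^2 = 1521.
I = 1/1521 = 0.000657

0.000657


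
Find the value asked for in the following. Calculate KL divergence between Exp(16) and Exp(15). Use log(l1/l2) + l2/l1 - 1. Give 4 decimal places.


KL divergence for exponential family:
KL = log(l1/l2) + l2/l1 - 1.
log(16/15) = 0.064539.
15/16 = 0.9375.
KL = 0.064539 + 0.9375 - 1 = 0.0020

0.0020


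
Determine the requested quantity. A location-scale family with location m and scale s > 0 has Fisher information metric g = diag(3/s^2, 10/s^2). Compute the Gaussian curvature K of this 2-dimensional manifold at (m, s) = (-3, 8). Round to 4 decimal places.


The metric has the form g = (A dm^2 + B ds^2)/s^2 with A = 3, B = 10.
Substitute u = sqrt(A/B)*m: g = B*(du^2 + ds^2)/s^2, i.e. B times the
Poincare upper half-plane metric, which has constant Gaussian curvature -1.
Scaling a 2D metric by a constant c divides the Gaussian curvature by c,
so K = -1/B = -1/(10) = -0.1000 everywhere (the point (m, s) = (-3, 8) is irrelevant:
the curvature is constant).
The requested Gaussian curvature is K = -0.1000.

-0.1000


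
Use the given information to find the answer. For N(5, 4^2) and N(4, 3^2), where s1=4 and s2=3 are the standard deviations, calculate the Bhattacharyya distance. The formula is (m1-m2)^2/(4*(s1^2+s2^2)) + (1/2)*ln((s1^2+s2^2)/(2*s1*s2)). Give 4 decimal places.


Bhattacharyya distance between two Gaussians:
DB = (m1-m2)^2/(4*(s1^2+s2^2)) + (1/2)*ln((s1^2+s2^2)/(2*s1*s2)).
(m1-m2)^2 = (1)^2 = 1.
s1^2+s2^2 = 16 + 9 = 25.
term1 = 1/100 = 0.01.
term2 = 0.5*ln(25/24.0) = 0.020411.
DB = 0.01 + 0.020411 = 0.0304

0.0304


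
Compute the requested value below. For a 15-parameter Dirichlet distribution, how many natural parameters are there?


Exponential family dimension calculation:
Dirichlet with 15 components has 15 natural parameters.

15


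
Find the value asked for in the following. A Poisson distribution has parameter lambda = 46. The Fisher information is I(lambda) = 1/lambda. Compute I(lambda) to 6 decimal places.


Fisher information for Poisson: I(lambda) = 1/lambda.
lambda = 46.
I(lambda) = 1/46 = 0.021739

0.021739


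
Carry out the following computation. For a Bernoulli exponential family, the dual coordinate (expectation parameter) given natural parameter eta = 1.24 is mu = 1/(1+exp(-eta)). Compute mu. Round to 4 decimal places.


Dual coordinate (expectation parameter) for Bernoulli:
mu = 1/(1+exp(-eta)).
eta = 1.24.
exp(-eta) = exp(-1.24) = 0.289384.
mu = 1/(1+0.289384) = 0.7756

0.7756


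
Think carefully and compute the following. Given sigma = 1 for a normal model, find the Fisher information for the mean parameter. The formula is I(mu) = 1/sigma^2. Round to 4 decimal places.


The Fisher information for the mean of a normal distribution is I(mu) = 1/sigma^2.
sigma = 1, so sigma^2 = 1.
I(mu) = 1/1 = 1.0000

1.0000
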